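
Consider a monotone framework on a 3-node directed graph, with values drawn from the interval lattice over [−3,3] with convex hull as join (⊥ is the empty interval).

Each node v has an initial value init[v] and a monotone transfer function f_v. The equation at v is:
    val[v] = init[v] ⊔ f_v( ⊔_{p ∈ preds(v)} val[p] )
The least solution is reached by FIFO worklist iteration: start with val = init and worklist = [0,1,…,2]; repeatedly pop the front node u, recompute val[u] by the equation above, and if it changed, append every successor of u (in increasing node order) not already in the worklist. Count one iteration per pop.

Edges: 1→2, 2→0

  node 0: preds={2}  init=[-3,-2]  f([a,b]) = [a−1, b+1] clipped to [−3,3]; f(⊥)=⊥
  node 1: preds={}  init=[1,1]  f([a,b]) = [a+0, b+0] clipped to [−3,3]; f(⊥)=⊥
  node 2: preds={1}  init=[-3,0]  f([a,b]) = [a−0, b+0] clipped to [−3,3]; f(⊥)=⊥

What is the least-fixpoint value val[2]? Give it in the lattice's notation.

[-3,1]

Worklist (4 pops):
  #1 pop 0: in=[-3,0] → [-3,1] (was [-3,-2]); enqueue []
  #2 pop 1: in=⊥ → [1,1] (no change)
  #3 pop 2: in=[1,1] → [-3,1] (was [-3,0]); enqueue [0]
  #4 pop 0: in=[-3,1] → [-3,2] (was [-3,1]); enqueue []

Fixpoint:
  val[0] = [-3,2]
  val[1] = [1,1]
  val[2] = [-3,1]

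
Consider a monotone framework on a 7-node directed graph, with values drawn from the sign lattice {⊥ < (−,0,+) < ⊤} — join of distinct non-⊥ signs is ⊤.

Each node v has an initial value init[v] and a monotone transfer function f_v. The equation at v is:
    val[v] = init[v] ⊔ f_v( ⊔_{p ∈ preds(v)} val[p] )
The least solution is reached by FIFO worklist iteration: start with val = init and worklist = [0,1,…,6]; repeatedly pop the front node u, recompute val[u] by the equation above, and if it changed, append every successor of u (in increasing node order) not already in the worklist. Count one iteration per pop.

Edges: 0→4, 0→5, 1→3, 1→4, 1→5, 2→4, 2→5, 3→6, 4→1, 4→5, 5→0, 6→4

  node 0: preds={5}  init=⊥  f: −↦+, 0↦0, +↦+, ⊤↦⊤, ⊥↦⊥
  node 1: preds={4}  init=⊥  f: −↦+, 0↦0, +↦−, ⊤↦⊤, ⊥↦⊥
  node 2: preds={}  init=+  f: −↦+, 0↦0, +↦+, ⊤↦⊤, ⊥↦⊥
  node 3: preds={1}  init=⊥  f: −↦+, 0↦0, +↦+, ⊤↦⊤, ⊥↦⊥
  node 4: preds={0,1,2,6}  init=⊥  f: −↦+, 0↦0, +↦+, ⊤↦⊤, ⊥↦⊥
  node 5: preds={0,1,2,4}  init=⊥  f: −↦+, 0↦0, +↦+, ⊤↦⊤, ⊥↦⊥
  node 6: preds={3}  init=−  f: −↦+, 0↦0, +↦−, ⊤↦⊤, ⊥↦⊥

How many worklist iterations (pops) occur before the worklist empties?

14

Worklist (14 pops):
  #1 pop 0: in=⊥ → ⊥ (no change)
  #2 pop 1: in=⊥ → ⊥ (no change)
  #3 pop 2: in=⊥ → + (no change)
  #4 pop 3: in=⊥ → ⊥ (no change)
  #5 pop 4: in=⊤ → ⊤ (was ⊥); enqueue [1]
  #6 pop 5: in=⊤ → ⊤ (was ⊥); enqueue [0]
  #7 pop 6: in=⊥ → − (no change)
  #8 pop 1: in=⊤ → ⊤ (was ⊥); enqueue [3,4,5]
  #9 pop 0: in=⊤ → ⊤ (was ⊥); enqueue []
  #10 pop 3: in=⊤ → ⊤ (was ⊥); enqueue [6]
  #11 pop 4: in=⊤ → ⊤ (no change)
  #12 pop 5: in=⊤ → ⊤ (no change)
  #13 pop 6: in=⊤ → ⊤ (was −); enqueue [4]
  #14 pop 4: in=⊤ → ⊤ (no change)

Fixpoint:
  val[0] = ⊤
  val[1] = ⊤
  val[2] = +
  val[3] = ⊤
  val[4] = ⊤
  val[5] = ⊤
  val[6] = ⊤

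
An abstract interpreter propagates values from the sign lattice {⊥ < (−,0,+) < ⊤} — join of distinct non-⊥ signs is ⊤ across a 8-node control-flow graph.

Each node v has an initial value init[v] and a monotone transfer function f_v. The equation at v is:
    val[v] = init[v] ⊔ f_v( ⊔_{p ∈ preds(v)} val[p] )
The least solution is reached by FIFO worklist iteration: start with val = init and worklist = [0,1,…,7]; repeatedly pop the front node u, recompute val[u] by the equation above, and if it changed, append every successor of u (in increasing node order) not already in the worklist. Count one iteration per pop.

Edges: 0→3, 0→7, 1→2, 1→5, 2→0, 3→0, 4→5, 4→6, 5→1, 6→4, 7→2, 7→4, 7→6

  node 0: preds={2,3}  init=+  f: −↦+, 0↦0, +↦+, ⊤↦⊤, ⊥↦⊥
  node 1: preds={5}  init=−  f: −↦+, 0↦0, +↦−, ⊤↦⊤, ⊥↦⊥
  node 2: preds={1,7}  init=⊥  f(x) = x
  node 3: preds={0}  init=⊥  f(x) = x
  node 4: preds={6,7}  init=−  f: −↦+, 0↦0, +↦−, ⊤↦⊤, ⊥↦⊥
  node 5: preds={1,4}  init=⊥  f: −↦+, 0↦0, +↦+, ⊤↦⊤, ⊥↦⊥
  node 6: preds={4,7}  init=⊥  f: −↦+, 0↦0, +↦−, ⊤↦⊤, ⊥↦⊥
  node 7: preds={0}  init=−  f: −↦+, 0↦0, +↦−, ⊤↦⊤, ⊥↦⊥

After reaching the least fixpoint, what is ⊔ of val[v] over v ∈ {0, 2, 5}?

Iteration log — 18 steps:
  step 1. node 0  ⊔preds=⊥  new=+  stable
  step 2. node 1  ⊔preds=⊥  new=−  stable
  step 3. node 2  ⊔preds=−  new=−  old=⊥  +wl: 0
  step 4. node 3  ⊔preds=+  new=+  old=⊥  +wl: 
  step 5. node 4  ⊔preds=−  new=⊤  old=−  +wl: 
  step 6. node 5  ⊔preds=⊤  new=⊤  old=⊥  +wl: 1
  step 7. node 6  ⊔preds=⊤  new=⊤  old=⊥  +wl: 4
  step 8. node 7  ⊔preds=+  new=−  stable
  step 9. node 0  ⊔preds=⊤  new=⊤  old=+  +wl: 3,7
  step 10. node 1  ⊔preds=⊤  new=⊤  old=−  +wl: 2,5
  step 11. node 4  ⊔preds=⊤  new=⊤  stable
  step 12. node 3  ⊔preds=⊤  new=⊤  old=+  +wl: 0
  step 13. node 7  ⊔preds=⊤  new=⊤  old=−  +wl: 4,6
  step 14. node 2  ⊔preds=⊤  new=⊤  old=−  +wl: 
  step 15. node 5  ⊔preds=⊤  new=⊤  stable
  step 16. node 0  ⊔preds=⊤  new=⊤  stable
  step 17. node 4  ⊔preds=⊤  new=⊤  stable
  step 18. node 6  ⊔preds=⊤  new=⊤  stable

Least fixpoint reached:
  node 0: ⊤
  node 1: ⊤
  node 2: ⊤
  node 3: ⊤
  node 4: ⊤
  node 5: ⊤
  node 6: ⊤
  node 7: ⊤

⊤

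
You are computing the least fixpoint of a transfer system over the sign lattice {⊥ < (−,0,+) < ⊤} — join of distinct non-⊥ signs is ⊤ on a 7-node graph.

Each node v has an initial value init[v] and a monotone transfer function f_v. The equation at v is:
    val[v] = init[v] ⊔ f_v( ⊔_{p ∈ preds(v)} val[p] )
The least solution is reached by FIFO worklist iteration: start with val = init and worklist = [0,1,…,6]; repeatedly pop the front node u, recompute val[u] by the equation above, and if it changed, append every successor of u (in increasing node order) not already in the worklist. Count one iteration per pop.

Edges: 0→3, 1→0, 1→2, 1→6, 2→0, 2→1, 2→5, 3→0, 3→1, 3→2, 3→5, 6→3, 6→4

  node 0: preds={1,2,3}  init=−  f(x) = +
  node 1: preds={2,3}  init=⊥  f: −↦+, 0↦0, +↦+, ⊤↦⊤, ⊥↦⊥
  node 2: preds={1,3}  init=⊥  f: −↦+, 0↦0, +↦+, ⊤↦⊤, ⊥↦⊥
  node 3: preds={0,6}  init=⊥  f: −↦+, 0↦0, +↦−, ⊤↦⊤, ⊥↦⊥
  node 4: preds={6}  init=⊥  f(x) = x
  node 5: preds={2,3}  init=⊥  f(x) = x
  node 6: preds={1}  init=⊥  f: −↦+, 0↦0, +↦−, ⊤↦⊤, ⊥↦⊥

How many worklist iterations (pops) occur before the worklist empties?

16

Trace (16 dequeues):
  [1] u=0 | in ⊥ | out ⊤ | prev − | push {}
  [2] u=1 | in ⊥ | out ⊥ | ==
  [3] u=2 | in ⊥ | out ⊥ | ==
  [4] u=3 | in ⊤ | out ⊤ | prev ⊥ | push {0,1,2}
  [5] u=4 | in ⊥ | out ⊥ | ==
  [6] u=5 | in ⊤ | out ⊤ | prev ⊥ | push {}
  [7] u=6 | in ⊥ | out ⊥ | ==
  [8] u=0 | in ⊤ | out ⊤ | ==
  [9] u=1 | in ⊤ | out ⊤ | prev ⊥ | push {0,6}
  [10] u=2 | in ⊤ | out ⊤ | prev ⊥ | push {1,5}
  [11] u=0 | in ⊤ | out ⊤ | ==
  [12] u=6 | in ⊤ | out ⊤ | prev ⊥ | push {3,4}
  [13] u=1 | in ⊤ | out ⊤ | ==
  [14] u=5 | in ⊤ | out ⊤ | ==
  [15] u=3 | in ⊤ | out ⊤ | ==
  [16] u=4 | in ⊤ | out ⊤ | prev ⊥ | push {}

Converged values:
  [0] ⊤
  [1] ⊤
  [2] ⊤
  [3] ⊤
  [4] ⊤
  [5] ⊤
  [6] ⊤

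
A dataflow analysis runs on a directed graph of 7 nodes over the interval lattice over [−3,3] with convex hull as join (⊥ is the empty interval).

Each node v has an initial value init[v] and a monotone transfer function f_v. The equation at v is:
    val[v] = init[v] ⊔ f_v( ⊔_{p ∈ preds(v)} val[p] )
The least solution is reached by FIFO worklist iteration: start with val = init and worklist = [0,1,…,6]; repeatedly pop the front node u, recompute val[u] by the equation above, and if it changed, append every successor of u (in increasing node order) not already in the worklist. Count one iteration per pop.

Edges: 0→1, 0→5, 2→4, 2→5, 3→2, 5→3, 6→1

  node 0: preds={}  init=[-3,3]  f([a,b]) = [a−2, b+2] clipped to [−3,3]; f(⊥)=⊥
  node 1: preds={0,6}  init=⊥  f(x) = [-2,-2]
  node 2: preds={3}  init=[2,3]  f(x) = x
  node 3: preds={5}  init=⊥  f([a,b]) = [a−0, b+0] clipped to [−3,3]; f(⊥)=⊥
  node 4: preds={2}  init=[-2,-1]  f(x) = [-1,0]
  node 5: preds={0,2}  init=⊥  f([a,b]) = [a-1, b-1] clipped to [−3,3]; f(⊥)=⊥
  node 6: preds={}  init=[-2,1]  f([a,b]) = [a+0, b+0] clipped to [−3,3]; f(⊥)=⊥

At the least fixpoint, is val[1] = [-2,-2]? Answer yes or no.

yes

Trace (11 dequeues):
  [1] u=0 | in ⊥ | out [-3,3] | ==
  [2] u=1 | in [-3,3] | out [-2,-2] | prev ⊥ | push {}
  [3] u=2 | in ⊥ | out [2,3] | ==
  [4] u=3 | in ⊥ | out ⊥ | ==
  [5] u=4 | in [2,3] | out [-2,0] | prev [-2,-1] | push {}
  [6] u=5 | in [-3,3] | out [-3,2] | prev ⊥ | push {3}
  [7] u=6 | in ⊥ | out [-2,1] | ==
  [8] u=3 | in [-3,2] | out [-3,2] | prev ⊥ | push {2}
  [9] u=2 | in [-3,2] | out [-3,3] | prev [2,3] | push {4,5}
  [10] u=4 | in [-3,3] | out [-2,0] | ==
  [11] u=5 | in [-3,3] | out [-3,2] | ==

Converged values:
  [0] [-3,3]
  [1] [-2,-2]
  [2] [-3,3]
  [3] [-3,2]
  [4] [-2,0]
  [5] [-3,2]
  [6] [-2,1]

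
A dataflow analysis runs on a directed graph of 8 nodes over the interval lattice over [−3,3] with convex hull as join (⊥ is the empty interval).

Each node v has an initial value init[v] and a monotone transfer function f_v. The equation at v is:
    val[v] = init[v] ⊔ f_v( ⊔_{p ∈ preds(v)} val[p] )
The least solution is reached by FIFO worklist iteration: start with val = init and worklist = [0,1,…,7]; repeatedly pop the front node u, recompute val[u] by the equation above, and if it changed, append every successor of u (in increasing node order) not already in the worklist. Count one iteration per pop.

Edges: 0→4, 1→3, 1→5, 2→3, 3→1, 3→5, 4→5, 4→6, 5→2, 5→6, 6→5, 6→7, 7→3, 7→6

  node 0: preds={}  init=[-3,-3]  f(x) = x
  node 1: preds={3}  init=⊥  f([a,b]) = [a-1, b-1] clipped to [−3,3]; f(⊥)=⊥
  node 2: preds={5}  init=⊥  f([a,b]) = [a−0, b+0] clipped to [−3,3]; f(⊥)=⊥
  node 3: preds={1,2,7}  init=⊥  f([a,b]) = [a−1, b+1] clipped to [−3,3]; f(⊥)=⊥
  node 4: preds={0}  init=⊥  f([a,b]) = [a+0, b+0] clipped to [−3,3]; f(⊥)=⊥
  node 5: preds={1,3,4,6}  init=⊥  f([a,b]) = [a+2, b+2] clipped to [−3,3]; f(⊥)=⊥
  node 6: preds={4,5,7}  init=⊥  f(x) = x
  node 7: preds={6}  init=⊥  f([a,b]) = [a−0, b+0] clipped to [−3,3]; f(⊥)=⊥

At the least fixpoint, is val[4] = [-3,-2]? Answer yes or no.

Iteration log — 27 steps:
  step 1. node 0  ⊔preds=⊥  new=[-3,-3]  stable
  step 2. node 1  ⊔preds=⊥  new=⊥  stable
  step 3. node 2  ⊔preds=⊥  new=⊥  stable
  step 4. node 3  ⊔preds=⊥  new=⊥  stable
  step 5. node 4  ⊔preds=[-3,-3]  new=[-3,-3]  old=⊥  +wl: 
  step 6. node 5  ⊔preds=[-3,-3]  new=[-1,-1]  old=⊥  +wl: 2
  step 7. node 6  ⊔preds=[-3,-1]  new=[-3,-1]  old=⊥  +wl: 5
  step 8. node 7  ⊔preds=[-3,-1]  new=[-3,-1]  old=⊥  +wl: 3,6
  step 9. node 2  ⊔preds=[-1,-1]  new=[-1,-1]  old=⊥  +wl: 
  step 10. node 5  ⊔preds=[-3,-1]  new=[-1,1]  old=[-1,-1]  +wl: 2
  step 11. node 3  ⊔preds=[-3,-1]  new=[-3,0]  old=⊥  +wl: 1,5
  step 12. node 6  ⊔preds=[-3,1]  new=[-3,1]  old=[-3,-1]  +wl: 7
  step 13. node 2  ⊔preds=[-1,1]  new=[-1,1]  old=[-1,-1]  +wl: 3
  step 14. node 1  ⊔preds=[-3,0]  new=[-3,-1]  old=⊥  +wl: 
  step 15. node 5  ⊔preds=[-3,1]  new=[-1,3]  old=[-1,1]  +wl: 2,6
  step 16. node 7  ⊔preds=[-3,1]  new=[-3,1]  old=[-3,-1]  +wl: 
  step 17. node 3  ⊔preds=[-3,1]  new=[-3,2]  old=[-3,0]  +wl: 1,5
  step 18. node 2  ⊔preds=[-1,3]  new=[-1,3]  old=[-1,1]  +wl: 3
  step 19. node 6  ⊔preds=[-3,3]  new=[-3,3]  old=[-3,1]  +wl: 7
  step 20. node 1  ⊔preds=[-3,2]  new=[-3,1]  old=[-3,-1]  +wl: 
  step 21. node 5  ⊔preds=[-3,3]  new=[-1,3]  stable
  step 22. node 3  ⊔preds=[-3,3]  new=[-3,3]  old=[-3,2]  +wl: 1,5
  step 23. node 7  ⊔preds=[-3,3]  new=[-3,3]  old=[-3,1]  +wl: 3,6
  step 24. node 1  ⊔preds=[-3,3]  new=[-3,2]  old=[-3,1]  +wl: 
  step 25. node 5  ⊔preds=[-3,3]  new=[-1,3]  stable
  step 26. node 3  ⊔preds=[-3,3]  new=[-3,3]  stable
  step 27. node 6  ⊔preds=[-3,3]  new=[-3,3]  stable

Least fixpoint reached:
  node 0: [-3,-3]
  node 1: [-3,2]
  node 2: [-1,3]
  node 3: [-3,3]
  node 4: [-3,-3]
  node 5: [-1,3]
  node 6: [-3,3]
  node 7: [-3,3]

no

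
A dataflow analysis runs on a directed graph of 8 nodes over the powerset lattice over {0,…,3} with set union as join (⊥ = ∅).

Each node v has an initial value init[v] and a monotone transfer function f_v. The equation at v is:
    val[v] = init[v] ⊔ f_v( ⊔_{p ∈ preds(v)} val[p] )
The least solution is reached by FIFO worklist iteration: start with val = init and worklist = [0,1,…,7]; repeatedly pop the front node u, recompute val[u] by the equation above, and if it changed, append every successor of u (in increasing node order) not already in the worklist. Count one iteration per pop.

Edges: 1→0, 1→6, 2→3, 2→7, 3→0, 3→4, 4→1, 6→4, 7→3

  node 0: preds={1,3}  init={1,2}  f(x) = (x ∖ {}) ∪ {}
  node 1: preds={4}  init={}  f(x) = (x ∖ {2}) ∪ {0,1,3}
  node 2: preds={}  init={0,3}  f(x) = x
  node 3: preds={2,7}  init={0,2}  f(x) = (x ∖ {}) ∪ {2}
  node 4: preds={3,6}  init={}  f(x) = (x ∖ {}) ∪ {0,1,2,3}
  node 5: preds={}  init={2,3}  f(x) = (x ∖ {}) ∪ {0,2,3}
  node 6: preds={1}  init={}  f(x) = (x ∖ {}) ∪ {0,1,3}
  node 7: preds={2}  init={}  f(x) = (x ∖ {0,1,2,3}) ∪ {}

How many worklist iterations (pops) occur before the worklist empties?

Iteration log — 11 steps:
  step 1. node 0  ⊔preds={0,2}  new={0,1,2}  old={1,2}  +wl: 
  step 2. node 1  ⊔preds={}  new={0,1,3}  old={}  +wl: 0
  step 3. node 2  ⊔preds={}  new={0,3}  stable
  step 4. node 3  ⊔preds={0,3}  new={0,2,3}  old={0,2}  +wl: 
  step 5. node 4  ⊔preds={0,2,3}  new={0,1,2,3}  old={}  +wl: 1
  step 6. node 5  ⊔preds={}  new={0,2,3}  old={2,3}  +wl: 
  step 7. node 6  ⊔preds={0,1,3}  new={0,1,3}  old={}  +wl: 4
  step 8. node 7  ⊔preds={0,3}  new={}  stable
  step 9. node 0  ⊔preds={0,1,2,3}  new={0,1,2,3}  old={0,1,2}  +wl: 
  step 10. node 1  ⊔preds={0,1,2,3}  new={0,1,3}  stable
  step 11. node 4  ⊔preds={0,1,2,3}  new={0,1,2,3}  stable

Least fixpoint reached:
  node 0: {0,1,2,3}
  node 1: {0,1,3}
  node 2: {0,3}
  node 3: {0,2,3}
  node 4: {0,1,2,3}
  node 5: {0,2,3}
  node 6: {0,1,3}
  node 7: {}

11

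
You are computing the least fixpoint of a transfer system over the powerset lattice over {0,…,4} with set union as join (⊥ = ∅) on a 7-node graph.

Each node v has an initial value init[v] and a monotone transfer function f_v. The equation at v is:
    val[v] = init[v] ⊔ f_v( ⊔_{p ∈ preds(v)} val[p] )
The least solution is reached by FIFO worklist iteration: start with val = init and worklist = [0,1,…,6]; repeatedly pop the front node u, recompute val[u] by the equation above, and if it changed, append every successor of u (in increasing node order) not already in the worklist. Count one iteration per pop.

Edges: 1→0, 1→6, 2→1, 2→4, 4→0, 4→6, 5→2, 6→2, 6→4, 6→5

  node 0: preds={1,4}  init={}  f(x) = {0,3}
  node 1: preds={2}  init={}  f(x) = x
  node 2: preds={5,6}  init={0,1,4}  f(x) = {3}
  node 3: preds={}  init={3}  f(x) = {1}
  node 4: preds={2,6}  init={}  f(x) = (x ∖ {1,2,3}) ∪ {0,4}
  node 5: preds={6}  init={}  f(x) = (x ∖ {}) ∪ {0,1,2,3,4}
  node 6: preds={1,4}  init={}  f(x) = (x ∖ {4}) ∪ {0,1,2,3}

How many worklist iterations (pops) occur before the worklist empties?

14

Iteration log — 14 steps:
  step 1. node 0  ⊔preds={}  new={0,3}  old={}  +wl: 
  step 2. node 1  ⊔preds={0,1,4}  new={0,1,4}  old={}  +wl: 0
  step 3. node 2  ⊔preds={}  new={0,1,3,4}  old={0,1,4}  +wl: 1
  step 4. node 3  ⊔preds={}  new={1,3}  old={3}  +wl: 
  step 5. node 4  ⊔preds={0,1,3,4}  new={0,4}  old={}  +wl: 
  step 6. node 5  ⊔preds={}  new={0,1,2,3,4}  old={}  +wl: 2
  step 7. node 6  ⊔preds={0,1,4}  new={0,1,2,3}  old={}  +wl: 4,5
  step 8. node 0  ⊔preds={0,1,4}  new={0,3}  stable
  step 9. node 1  ⊔preds={0,1,3,4}  new={0,1,3,4}  old={0,1,4}  +wl: 0,6
  step 10. node 2  ⊔preds={0,1,2,3,4}  new={0,1,3,4}  stable
  step 11. node 4  ⊔preds={0,1,2,3,4}  new={0,4}  stable
  step 12. node 5  ⊔preds={0,1,2,3}  new={0,1,2,3,4}  stable
  step 13. node 0  ⊔preds={0,1,3,4}  new={0,3}  stable
  step 14. node 6  ⊔preds={0,1,3,4}  new={0,1,2,3}  stable

Least fixpoint reached:
  node 0: {0,3}
  node 1: {0,1,3,4}
  node 2: {0,1,3,4}
  node 3: {1,3}
  node 4: {0,4}
  node 5: {0,1,2,3,4}
  node 6: {0,1,2,3}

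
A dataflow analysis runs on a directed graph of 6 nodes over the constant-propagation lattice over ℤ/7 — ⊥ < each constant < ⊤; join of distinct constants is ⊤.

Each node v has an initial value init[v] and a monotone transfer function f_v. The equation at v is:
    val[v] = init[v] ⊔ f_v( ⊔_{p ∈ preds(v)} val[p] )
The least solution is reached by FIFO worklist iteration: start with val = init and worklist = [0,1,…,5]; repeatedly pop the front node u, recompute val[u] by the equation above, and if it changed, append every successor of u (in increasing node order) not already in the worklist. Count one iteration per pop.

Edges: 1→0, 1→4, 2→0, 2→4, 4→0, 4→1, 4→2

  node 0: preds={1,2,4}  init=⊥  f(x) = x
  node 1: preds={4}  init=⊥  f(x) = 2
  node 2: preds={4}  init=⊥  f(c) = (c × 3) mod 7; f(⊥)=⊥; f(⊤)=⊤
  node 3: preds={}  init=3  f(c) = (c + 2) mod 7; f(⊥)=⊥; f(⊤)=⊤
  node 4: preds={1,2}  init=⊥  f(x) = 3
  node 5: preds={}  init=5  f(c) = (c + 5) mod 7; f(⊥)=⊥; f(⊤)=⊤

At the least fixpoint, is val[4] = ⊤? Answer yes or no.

no

Iteration log — 11 steps:
  step 1. node 0  ⊔preds=⊥  new=⊥  stable
  step 2. node 1  ⊔preds=⊥  new=2  old=⊥  +wl: 0
  step 3. node 2  ⊔preds=⊥  new=⊥  stable
  step 4. node 3  ⊔preds=⊥  new=3  stable
  step 5. node 4  ⊔preds=2  new=3  old=⊥  +wl: 1,2
  step 6. node 5  ⊔preds=⊥  new=5  stable
  step 7. node 0  ⊔preds=⊤  new=⊤  old=⊥  +wl: 
  step 8. node 1  ⊔preds=3  new=2  stable
  step 9. node 2  ⊔preds=3  new=2  old=⊥  +wl: 0,4
  step 10. node 0  ⊔preds=⊤  new=⊤  stable
  step 11. node 4  ⊔preds=2  new=3  stable

Least fixpoint reached:
  node 0: ⊤
  node 1: 2
  node 2: 2
  node 3: 3
  node 4: 3
  node 5: 5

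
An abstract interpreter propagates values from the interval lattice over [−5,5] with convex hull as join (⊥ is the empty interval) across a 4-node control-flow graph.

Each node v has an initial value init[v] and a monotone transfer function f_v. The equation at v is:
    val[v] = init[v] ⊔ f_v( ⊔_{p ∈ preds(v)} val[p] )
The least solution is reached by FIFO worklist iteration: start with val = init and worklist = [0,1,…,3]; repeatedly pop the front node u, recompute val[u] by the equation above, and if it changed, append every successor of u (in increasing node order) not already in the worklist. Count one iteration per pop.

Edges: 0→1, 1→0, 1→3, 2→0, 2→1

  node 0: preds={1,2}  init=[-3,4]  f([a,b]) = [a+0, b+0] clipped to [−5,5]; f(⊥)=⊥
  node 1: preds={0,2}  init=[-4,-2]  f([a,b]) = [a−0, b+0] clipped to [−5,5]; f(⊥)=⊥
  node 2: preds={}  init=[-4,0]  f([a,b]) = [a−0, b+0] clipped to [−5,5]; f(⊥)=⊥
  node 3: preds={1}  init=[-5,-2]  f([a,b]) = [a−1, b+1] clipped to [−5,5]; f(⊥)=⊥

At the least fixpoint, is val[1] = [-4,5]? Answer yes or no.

Trace (5 dequeues):
  [1] u=0 | in [-4,0] | out [-4,4] | prev [-3,4] | push {}
  [2] u=1 | in [-4,4] | out [-4,4] | prev [-4,-2] | push {0}
  [3] u=2 | in ⊥ | out [-4,0] | ==
  [4] u=3 | in [-4,4] | out [-5,5] | prev [-5,-2] | push {}
  [5] u=0 | in [-4,4] | out [-4,4] | ==

Converged values:
  [0] [-4,4]
  [1] [-4,4]
  [2] [-4,0]
  [3] [-5,5]

no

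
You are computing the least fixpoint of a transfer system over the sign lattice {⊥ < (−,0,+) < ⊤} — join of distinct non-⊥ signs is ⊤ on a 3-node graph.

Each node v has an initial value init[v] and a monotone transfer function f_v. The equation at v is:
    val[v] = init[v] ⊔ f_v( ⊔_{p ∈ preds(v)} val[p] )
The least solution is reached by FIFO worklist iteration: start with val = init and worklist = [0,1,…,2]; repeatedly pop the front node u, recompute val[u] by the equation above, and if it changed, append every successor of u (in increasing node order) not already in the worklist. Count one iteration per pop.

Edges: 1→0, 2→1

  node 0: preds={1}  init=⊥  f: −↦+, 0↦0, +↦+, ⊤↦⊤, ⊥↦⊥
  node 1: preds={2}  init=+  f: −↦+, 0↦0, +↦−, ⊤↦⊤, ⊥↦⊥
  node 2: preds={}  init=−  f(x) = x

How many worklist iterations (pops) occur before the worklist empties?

3

Trace (3 dequeues):
  [1] u=0 | in + | out + | prev ⊥ | push {}
  [2] u=1 | in − | out + | ==
  [3] u=2 | in ⊥ | out − | ==

Converged values:
  [0] +
  [1] +
  [2] −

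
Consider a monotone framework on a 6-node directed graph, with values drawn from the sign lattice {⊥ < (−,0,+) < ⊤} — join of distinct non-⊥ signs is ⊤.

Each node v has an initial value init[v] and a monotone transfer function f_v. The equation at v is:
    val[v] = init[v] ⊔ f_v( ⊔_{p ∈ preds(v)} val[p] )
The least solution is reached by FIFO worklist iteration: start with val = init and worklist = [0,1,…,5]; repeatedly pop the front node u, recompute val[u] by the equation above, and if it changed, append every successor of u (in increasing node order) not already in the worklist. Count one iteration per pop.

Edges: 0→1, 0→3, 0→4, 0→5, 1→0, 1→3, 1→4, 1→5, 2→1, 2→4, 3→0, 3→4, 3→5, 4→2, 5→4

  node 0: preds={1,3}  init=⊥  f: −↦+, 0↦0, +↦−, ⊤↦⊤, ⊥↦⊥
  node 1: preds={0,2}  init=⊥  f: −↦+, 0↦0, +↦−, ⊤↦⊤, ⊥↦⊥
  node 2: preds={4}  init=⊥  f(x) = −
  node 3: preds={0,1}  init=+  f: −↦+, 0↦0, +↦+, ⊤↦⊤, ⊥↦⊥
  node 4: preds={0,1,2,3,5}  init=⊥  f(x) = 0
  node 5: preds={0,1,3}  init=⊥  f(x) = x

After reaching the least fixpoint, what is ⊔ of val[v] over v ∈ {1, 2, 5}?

⊤

Trace (13 dequeues):
  [1] u=0 | in + | out − | prev ⊥ | push {}
  [2] u=1 | in − | out + | prev ⊥ | push {0}
  [3] u=2 | in ⊥ | out − | prev ⊥ | push {1}
  [4] u=3 | in ⊤ | out ⊤ | prev + | push {}
  [5] u=4 | in ⊤ | out 0 | prev ⊥ | push {2}
  [6] u=5 | in ⊤ | out ⊤ | prev ⊥ | push {4}
  [7] u=0 | in ⊤ | out ⊤ | prev − | push {3,5}
  [8] u=1 | in ⊤ | out ⊤ | prev + | push {0}
  [9] u=2 | in 0 | out − | ==
  [10] u=4 | in ⊤ | out 0 | ==
  [11] u=3 | in ⊤ | out ⊤ | ==
  [12] u=5 | in ⊤ | out ⊤ | ==
  [13] u=0 | in ⊤ | out ⊤ | ==

Converged values:
  [0] ⊤
  [1] ⊤
  [2] −
  [3] ⊤
  [4] 0
  [5] ⊤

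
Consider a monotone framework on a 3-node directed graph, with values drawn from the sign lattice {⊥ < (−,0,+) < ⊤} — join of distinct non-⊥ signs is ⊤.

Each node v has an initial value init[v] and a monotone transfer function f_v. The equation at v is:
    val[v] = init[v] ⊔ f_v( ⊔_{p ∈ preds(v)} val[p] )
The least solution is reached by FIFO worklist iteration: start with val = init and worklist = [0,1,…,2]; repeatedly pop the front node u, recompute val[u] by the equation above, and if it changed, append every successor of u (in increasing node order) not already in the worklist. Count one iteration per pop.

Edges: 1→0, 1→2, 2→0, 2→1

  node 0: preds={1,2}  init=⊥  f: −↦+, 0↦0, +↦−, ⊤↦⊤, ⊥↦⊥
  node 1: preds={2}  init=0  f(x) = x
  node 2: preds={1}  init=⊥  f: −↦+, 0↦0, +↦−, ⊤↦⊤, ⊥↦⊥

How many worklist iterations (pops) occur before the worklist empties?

Trace (5 dequeues):
  [1] u=0 | in 0 | out 0 | prev ⊥ | push {}
  [2] u=1 | in ⊥ | out 0 | ==
  [3] u=2 | in 0 | out 0 | prev ⊥ | push {0,1}
  [4] u=0 | in 0 | out 0 | ==
  [5] u=1 | in 0 | out 0 | ==

Converged values:
  [0] 0
  [1] 0
  [2] 0

5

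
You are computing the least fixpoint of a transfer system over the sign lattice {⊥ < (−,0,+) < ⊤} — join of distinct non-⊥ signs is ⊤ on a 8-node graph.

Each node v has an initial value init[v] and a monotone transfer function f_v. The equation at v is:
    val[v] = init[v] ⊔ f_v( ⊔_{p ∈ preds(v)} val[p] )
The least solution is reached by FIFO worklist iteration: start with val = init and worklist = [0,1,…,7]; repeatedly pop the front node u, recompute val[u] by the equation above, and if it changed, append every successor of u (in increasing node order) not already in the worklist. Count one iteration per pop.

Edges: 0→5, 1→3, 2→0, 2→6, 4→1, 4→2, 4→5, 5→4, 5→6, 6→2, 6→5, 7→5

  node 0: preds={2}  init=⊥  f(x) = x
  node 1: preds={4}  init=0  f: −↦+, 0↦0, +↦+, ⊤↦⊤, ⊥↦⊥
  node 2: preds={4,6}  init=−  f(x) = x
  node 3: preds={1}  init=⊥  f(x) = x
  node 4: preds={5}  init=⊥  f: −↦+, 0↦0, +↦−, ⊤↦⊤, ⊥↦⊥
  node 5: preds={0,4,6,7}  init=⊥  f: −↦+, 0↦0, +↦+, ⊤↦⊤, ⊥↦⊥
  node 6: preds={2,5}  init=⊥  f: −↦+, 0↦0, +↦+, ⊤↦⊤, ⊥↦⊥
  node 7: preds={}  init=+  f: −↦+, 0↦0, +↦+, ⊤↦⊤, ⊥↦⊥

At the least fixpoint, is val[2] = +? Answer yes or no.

no

Trace (16 dequeues):
  [1] u=0 | in − | out − | prev ⊥ | push {}
  [2] u=1 | in ⊥ | out 0 | ==
  [3] u=2 | in ⊥ | out − | ==
  [4] u=3 | in 0 | out 0 | prev ⊥ | push {}
  [5] u=4 | in ⊥ | out ⊥ | ==
  [6] u=5 | in ⊤ | out ⊤ | prev ⊥ | push {4}
  [7] u=6 | in ⊤ | out ⊤ | prev ⊥ | push {2,5}
  [8] u=7 | in ⊥ | out + | ==
  [9] u=4 | in ⊤ | out ⊤ | prev ⊥ | push {1}
  [10] u=2 | in ⊤ | out ⊤ | prev − | push {0,6}
  [11] u=5 | in ⊤ | out ⊤ | ==
  [12] u=1 | in ⊤ | out ⊤ | prev 0 | push {3}
  [13] u=0 | in ⊤ | out ⊤ | prev − | push {5}
  [14] u=6 | in ⊤ | out ⊤ | ==
  [15] u=3 | in ⊤ | out ⊤ | prev 0 | push {}
  [16] u=5 | in ⊤ | out ⊤ | ==

Converged values:
  [0] ⊤
  [1] ⊤
  [2] ⊤
  [3] ⊤
  [4] ⊤
  [5] ⊤
  [6] ⊤
  [7] +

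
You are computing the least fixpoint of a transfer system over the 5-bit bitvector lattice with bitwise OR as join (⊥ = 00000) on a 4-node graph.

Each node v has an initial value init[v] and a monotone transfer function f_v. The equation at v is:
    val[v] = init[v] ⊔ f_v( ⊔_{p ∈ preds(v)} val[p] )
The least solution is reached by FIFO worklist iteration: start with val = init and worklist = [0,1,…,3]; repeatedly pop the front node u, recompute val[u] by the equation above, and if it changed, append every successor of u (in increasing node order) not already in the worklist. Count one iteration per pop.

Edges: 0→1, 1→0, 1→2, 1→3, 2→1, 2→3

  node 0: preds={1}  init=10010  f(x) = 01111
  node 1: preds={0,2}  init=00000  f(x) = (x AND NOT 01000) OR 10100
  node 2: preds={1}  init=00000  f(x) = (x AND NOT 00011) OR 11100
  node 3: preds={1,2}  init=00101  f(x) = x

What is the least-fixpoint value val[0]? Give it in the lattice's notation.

Worklist (6 pops):
  #1 pop 0: in=00000 → 11111 (was 10010); enqueue []
  #2 pop 1: in=11111 → 10111 (was 00000); enqueue [0]
  #3 pop 2: in=10111 → 11100 (was 00000); enqueue [1]
  #4 pop 3: in=11111 → 11111 (was 00101); enqueue []
  #5 pop 0: in=10111 → 11111 (no change)
  #6 pop 1: in=11111 → 10111 (no change)

Fixpoint:
  val[0] = 11111
  val[1] = 10111
  val[2] = 11100
  val[3] = 11111

11111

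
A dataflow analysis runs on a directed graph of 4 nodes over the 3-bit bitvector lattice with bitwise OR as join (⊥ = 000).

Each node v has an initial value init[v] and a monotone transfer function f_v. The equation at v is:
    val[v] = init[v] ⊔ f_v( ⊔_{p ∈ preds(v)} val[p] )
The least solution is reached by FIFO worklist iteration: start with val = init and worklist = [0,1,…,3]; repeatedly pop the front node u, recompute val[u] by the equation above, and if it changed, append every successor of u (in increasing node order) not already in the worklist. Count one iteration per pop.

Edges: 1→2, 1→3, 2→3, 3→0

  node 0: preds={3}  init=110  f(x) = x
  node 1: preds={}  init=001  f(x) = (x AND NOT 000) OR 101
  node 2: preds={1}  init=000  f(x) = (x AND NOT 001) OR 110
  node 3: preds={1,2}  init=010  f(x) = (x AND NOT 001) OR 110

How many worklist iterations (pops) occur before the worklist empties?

5

Trace (5 dequeues):
  [1] u=0 | in 010 | out 110 | ==
  [2] u=1 | in 000 | out 101 | prev 001 | push {}
  [3] u=2 | in 101 | out 110 | prev 000 | push {}
  [4] u=3 | in 111 | out 110 | prev 010 | push {0}
  [5] u=0 | in 110 | out 110 | ==

Converged values:
  [0] 110
  [1] 101
  [2] 110
  [3] 110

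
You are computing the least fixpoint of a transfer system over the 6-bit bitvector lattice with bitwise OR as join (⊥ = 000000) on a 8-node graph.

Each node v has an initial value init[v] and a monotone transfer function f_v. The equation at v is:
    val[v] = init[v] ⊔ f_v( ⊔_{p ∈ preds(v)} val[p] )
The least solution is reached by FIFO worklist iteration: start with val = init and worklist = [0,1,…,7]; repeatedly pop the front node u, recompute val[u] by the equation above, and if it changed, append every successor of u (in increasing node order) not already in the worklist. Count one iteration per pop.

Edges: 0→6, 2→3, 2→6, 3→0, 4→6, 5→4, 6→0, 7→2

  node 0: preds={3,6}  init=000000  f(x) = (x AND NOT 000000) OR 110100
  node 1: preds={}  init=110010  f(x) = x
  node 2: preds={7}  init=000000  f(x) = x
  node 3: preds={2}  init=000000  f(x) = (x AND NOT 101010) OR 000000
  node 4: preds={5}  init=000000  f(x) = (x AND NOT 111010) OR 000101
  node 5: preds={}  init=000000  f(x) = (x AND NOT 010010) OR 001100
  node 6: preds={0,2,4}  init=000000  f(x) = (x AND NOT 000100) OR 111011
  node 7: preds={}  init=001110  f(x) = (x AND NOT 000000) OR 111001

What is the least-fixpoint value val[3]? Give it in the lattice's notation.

010101

Trace (14 dequeues):
  [1] u=0 | in 000000 | out 110100 | prev 000000 | push {}
  [2] u=1 | in 000000 | out 110010 | ==
  [3] u=2 | in 001110 | out 001110 | prev 000000 | push {}
  [4] u=3 | in 001110 | out 000100 | prev 000000 | push {0}
  [5] u=4 | in 000000 | out 000101 | prev 000000 | push {}
  [6] u=5 | in 000000 | out 001100 | prev 000000 | push {4}
  [7] u=6 | in 111111 | out 111011 | prev 000000 | push {}
  [8] u=7 | in 000000 | out 111111 | prev 001110 | push {2}
  [9] u=0 | in 111111 | out 111111 | prev 110100 | push {6}
  [10] u=4 | in 001100 | out 000101 | ==
  [11] u=2 | in 111111 | out 111111 | prev 001110 | push {3}
  [12] u=6 | in 111111 | out 111011 | ==
  [13] u=3 | in 111111 | out 010101 | prev 000100 | push {0}
  [14] u=0 | in 111111 | out 111111 | ==

Converged values:
  [0] 111111
  [1] 110010
  [2] 111111
  [3] 010101
  [4] 000101
  [5] 001100
  [6] 111011
  [7] 111111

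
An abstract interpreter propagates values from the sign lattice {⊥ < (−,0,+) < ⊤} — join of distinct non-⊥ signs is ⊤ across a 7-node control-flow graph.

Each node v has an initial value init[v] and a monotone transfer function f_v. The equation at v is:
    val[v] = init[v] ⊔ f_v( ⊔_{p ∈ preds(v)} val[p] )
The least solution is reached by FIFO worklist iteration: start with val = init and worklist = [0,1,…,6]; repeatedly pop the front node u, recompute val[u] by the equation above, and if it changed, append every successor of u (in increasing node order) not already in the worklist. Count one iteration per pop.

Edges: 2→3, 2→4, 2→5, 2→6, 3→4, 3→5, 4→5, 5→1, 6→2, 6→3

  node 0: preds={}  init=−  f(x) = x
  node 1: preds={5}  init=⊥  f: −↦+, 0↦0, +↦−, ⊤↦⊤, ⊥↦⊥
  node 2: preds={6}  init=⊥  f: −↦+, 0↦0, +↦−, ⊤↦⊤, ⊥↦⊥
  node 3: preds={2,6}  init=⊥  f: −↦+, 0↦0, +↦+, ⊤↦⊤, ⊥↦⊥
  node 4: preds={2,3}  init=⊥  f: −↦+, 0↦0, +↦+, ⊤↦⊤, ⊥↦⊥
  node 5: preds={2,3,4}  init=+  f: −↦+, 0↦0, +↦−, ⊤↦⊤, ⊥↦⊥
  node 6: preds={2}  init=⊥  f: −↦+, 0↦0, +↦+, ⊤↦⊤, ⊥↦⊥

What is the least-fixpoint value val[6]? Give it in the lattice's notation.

⊥

Worklist (7 pops):
  #1 pop 0: in=⊥ → − (no change)
  #2 pop 1: in=+ → − (was ⊥); enqueue []
  #3 pop 2: in=⊥ → ⊥ (no change)
  #4 pop 3: in=⊥ → ⊥ (no change)
  #5 pop 4: in=⊥ → ⊥ (no change)
  #6 pop 5: in=⊥ → + (no change)
  #7 pop 6: in=⊥ → ⊥ (no change)

Fixpoint:
  val[0] = −
  val[1] = −
  val[2] = ⊥
  val[3] = ⊥
  val[4] = ⊥
  val[5] = +
  val[6] = ⊥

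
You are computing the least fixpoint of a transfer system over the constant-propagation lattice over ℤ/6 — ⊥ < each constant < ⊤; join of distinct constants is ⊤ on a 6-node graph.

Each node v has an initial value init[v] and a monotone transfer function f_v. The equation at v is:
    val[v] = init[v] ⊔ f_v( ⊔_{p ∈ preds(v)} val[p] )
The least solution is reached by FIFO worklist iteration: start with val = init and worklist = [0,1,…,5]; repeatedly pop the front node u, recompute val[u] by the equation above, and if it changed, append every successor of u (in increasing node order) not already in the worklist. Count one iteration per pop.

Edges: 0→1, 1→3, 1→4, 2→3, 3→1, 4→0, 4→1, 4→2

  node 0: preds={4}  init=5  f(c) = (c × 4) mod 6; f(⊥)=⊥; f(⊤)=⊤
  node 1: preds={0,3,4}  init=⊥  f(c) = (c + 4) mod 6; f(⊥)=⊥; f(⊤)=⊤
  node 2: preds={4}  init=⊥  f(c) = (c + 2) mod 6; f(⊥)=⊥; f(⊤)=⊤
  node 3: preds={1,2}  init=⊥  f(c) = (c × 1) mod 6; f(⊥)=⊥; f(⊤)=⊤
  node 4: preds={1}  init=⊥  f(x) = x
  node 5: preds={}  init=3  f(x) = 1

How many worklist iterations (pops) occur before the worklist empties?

15

Worklist (15 pops):
  #1 pop 0: in=⊥ → 5 (no change)
  #2 pop 1: in=5 → 3 (was ⊥); enqueue []
  #3 pop 2: in=⊥ → ⊥ (no change)
  #4 pop 3: in=3 → 3 (was ⊥); enqueue [1]
  #5 pop 4: in=3 → 3 (was ⊥); enqueue [0,2]
  #6 pop 5: in=⊥ → ⊤ (was 3); enqueue []
  #7 pop 1: in=⊤ → ⊤ (was 3); enqueue [3,4]
  #8 pop 0: in=3 → ⊤ (was 5); enqueue [1]
  #9 pop 2: in=3 → 5 (was ⊥); enqueue []
  #10 pop 3: in=⊤ → ⊤ (was 3); enqueue []
  #11 pop 4: in=⊤ → ⊤ (was 3); enqueue [0,2]
  #12 pop 1: in=⊤ → ⊤ (no change)
  #13 pop 0: in=⊤ → ⊤ (no change)
  #14 pop 2: in=⊤ → ⊤ (was 5); enqueue [3]
  #15 pop 3: in=⊤ → ⊤ (no change)

Fixpoint:
  val[0] = ⊤
  val[1] = ⊤
  val[2] = ⊤
  val[3] = ⊤
  val[4] = ⊤
  val[5] = ⊤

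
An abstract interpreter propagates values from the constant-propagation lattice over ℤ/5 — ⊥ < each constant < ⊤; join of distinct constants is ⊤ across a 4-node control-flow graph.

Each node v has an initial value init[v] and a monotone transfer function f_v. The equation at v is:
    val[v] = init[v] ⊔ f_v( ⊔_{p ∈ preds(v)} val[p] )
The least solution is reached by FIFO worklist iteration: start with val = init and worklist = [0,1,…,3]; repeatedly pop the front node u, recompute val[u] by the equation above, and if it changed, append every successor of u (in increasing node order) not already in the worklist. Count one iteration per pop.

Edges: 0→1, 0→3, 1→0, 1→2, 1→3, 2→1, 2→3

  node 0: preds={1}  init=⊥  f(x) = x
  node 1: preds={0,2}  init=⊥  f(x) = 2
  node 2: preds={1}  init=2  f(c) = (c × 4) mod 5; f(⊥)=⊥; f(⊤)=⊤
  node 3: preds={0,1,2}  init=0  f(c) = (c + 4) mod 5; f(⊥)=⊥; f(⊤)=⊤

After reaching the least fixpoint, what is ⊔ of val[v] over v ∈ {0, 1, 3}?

Worklist (7 pops):
  #1 pop 0: in=⊥ → ⊥ (no change)
  #2 pop 1: in=2 → 2 (was ⊥); enqueue [0]
  #3 pop 2: in=2 → ⊤ (was 2); enqueue [1]
  #4 pop 3: in=⊤ → ⊤ (was 0); enqueue []
  #5 pop 0: in=2 → 2 (was ⊥); enqueue [3]
  #6 pop 1: in=⊤ → 2 (no change)
  #7 pop 3: in=⊤ → ⊤ (no change)

Fixpoint:
  val[0] = 2
  val[1] = 2
  val[2] = ⊤
  val[3] = ⊤

⊤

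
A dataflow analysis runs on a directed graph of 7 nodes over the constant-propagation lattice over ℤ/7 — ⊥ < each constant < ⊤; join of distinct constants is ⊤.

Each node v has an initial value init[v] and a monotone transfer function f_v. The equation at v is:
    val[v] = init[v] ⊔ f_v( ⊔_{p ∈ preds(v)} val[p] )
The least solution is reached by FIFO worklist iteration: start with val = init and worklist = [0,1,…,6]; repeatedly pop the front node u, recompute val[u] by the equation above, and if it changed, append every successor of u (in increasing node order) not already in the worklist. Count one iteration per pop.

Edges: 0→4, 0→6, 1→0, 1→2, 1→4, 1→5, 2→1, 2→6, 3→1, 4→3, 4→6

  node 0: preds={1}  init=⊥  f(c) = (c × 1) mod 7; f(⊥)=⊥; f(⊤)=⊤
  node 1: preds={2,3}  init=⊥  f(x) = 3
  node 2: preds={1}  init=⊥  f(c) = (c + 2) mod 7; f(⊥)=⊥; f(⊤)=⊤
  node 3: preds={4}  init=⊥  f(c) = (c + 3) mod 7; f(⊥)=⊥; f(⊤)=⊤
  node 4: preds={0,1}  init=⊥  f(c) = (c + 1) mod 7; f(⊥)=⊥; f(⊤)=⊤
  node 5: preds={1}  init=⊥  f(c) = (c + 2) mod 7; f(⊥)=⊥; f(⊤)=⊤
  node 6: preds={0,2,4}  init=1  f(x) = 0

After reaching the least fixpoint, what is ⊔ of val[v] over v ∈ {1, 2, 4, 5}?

⊤

Trace (13 dequeues):
  [1] u=0 | in ⊥ | out ⊥ | ==
  [2] u=1 | in ⊥ | out 3 | prev ⊥ | push {0}
  [3] u=2 | in 3 | out 5 | prev ⊥ | push {1}
  [4] u=3 | in ⊥ | out ⊥ | ==
  [5] u=4 | in 3 | out 4 | prev ⊥ | push {3}
  [6] u=5 | in 3 | out 5 | prev ⊥ | push {}
  [7] u=6 | in ⊤ | out ⊤ | prev 1 | push {}
  [8] u=0 | in 3 | out 3 | prev ⊥ | push {4,6}
  [9] u=1 | in 5 | out 3 | ==
  [10] u=3 | in 4 | out 0 | prev ⊥ | push {1}
  [11] u=4 | in 3 | out 4 | ==
  [12] u=6 | in ⊤ | out ⊤ | ==
  [13] u=1 | in ⊤ | out 3 | ==

Converged values:
  [0] 3
  [1] 3
  [2] 5
  [3] 0
  [4] 4
  [5] 5
  [6] ⊤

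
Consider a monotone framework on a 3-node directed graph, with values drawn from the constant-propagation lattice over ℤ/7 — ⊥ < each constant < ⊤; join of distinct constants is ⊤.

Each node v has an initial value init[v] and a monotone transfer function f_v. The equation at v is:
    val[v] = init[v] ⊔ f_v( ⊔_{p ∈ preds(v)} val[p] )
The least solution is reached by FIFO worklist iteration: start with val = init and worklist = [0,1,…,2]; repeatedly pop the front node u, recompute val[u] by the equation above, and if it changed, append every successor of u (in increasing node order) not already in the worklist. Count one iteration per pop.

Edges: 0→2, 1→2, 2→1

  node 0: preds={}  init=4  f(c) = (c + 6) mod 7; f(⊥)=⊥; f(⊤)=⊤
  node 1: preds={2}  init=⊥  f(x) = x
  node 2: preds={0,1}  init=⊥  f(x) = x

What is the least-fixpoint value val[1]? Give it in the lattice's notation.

Iteration log — 5 steps:
  step 1. node 0  ⊔preds=⊥  new=4  stable
  step 2. node 1  ⊔preds=⊥  new=⊥  stable
  step 3. node 2  ⊔preds=4  new=4  old=⊥  +wl: 1
  step 4. node 1  ⊔preds=4  new=4  old=⊥  +wl: 2
  step 5. node 2  ⊔preds=4  new=4  stable

Least fixpoint reached:
  node 0: 4
  node 1: 4
  node 2: 4

4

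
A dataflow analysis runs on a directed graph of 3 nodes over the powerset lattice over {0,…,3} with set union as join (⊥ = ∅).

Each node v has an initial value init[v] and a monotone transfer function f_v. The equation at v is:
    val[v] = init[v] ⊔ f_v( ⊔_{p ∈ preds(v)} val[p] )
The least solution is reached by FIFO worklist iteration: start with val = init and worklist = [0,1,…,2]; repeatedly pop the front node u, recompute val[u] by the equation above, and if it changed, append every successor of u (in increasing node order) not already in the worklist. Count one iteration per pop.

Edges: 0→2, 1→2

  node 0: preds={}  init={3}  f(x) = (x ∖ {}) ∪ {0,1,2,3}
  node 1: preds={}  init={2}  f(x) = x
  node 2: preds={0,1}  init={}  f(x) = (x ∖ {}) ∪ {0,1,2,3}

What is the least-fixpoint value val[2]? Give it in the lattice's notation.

{0,1,2,3}

Worklist (3 pops):
  #1 pop 0: in={} → {0,1,2,3} (was {3}); enqueue []
  #2 pop 1: in={} → {2} (no change)
  #3 pop 2: in={0,1,2,3} → {0,1,2,3} (was {}); enqueue []

Fixpoint:
  val[0] = {0,1,2,3}
  val[1] = {2}
  val[2] = {0,1,2,3}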